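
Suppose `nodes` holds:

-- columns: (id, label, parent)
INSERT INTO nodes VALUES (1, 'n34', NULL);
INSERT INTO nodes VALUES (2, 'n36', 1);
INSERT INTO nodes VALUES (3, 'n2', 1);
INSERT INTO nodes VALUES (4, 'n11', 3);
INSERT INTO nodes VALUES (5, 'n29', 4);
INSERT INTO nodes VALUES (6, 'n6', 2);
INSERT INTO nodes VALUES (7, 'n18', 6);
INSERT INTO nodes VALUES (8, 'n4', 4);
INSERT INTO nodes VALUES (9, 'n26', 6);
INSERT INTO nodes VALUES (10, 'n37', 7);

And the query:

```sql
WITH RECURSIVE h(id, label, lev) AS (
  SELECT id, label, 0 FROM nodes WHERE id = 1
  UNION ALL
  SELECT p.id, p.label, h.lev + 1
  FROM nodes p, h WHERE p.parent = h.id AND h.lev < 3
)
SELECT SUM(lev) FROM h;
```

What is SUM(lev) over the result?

Base: id=1 (n34) at lev 0.
Iteration 1: rows with parent in {1} -> n36 (id 2, lev 1), n2 (id 3, lev 1).
Iteration 2: rows with parent in {2,3} -> n11 (id 4, lev 2), n6 (id 6, lev 2).
Iteration 3: rows with parent in {4,6} -> n29 (id 5, lev 3), n18 (id 7, lev 3), n4 (id 8, lev 3), n26 (id 9, lev 3).
Iteration 4: lev < 3 fails for all current rows; recursion stops.
SUM(lev) = 0 + 1 + 1 + 2 + 2 + 3 + 3 + 3 + 3 = 18.

18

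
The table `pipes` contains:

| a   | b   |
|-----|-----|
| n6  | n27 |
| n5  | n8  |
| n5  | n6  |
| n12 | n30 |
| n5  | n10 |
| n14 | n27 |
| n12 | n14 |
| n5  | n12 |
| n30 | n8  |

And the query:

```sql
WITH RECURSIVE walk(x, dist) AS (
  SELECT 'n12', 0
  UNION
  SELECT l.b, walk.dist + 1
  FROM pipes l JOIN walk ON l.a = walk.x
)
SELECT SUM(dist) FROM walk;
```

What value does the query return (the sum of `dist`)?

Base: (n12, dist=0).
Iteration 1: edges from {n12} -> (n14, dist=1), (n30, dist=1).
Iteration 2: edges from {n14,n30} -> (n27, dist=2), (n8, dist=2).
Iteration 3: no outgoing edges from {n27,n8}; recursion stops.
SUM(dist) = 0 + 1 + 1 + 2 + 2 = 6.

6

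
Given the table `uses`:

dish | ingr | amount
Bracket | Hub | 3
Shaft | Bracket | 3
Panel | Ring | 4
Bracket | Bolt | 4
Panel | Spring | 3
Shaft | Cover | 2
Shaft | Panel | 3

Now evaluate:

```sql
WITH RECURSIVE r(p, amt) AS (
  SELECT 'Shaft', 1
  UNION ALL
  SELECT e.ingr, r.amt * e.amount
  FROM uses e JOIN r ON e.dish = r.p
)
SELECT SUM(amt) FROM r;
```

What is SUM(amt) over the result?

Base: (Shaft, amt=1).
Iteration 1: components of {Shaft} -> Bracket = 1*3 = 3, Cover = 1*2 = 2, Panel = 1*3 = 3.
Iteration 2: components of {Bracket,Cover,Panel} -> Bolt = 3*4 = 12, Hub = 3*3 = 9, Ring = 3*4 = 12, Spring = 3*3 = 9.
Iteration 3: no further components; recursion stops.
SUM(amt) = 1 + 2 + 3 + 3 + 12 + 9 + 9 + 12 = 51.

51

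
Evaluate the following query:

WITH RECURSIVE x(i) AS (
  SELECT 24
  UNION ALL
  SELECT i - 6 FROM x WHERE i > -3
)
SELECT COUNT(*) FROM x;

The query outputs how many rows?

6

Base: i=24.
Iteration 1: 24 > -3 holds -> i = 24 - 6 = 18.
Iteration 2: 18 > -3 holds -> i = 18 - 6 = 12.
Iteration 3: 12 > -3 holds -> i = 12 - 6 = 6.
Iteration 4: 6 > -3 holds -> i = 6 - 6 = 0.
Iteration 5: 0 > -3 holds -> i = 0 - 6 = -6.
Iteration 6: -6 > -3 fails; recursion stops.
Total rows emitted: 6.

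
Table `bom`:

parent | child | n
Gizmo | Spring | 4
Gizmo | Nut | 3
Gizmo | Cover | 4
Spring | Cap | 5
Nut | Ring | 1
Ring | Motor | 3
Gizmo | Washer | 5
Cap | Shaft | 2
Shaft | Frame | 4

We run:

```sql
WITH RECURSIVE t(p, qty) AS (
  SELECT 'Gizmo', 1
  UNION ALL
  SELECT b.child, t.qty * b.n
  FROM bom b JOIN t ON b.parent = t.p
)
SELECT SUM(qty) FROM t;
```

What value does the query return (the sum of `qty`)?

249

Base: (Gizmo, qty=1).
Iteration 1: components of {Gizmo} -> Cover = 1*4 = 4, Nut = 1*3 = 3, Spring = 1*4 = 4, Washer = 1*5 = 5.
Iteration 2: components of {Cover,Nut,Spring,Washer} -> Cap = 4*5 = 20, Ring = 3*1 = 3.
Iteration 3: components of {Cap,Ring} -> Motor = 3*3 = 9, Shaft = 20*2 = 40.
Iteration 4: components of {Motor,Shaft} -> Frame = 40*4 = 160.
Iteration 5: no further components; recursion stops.
SUM(qty) = 1 + 4 + 3 + 4 + 5 + 20 + 3 + 40 + 9 + 160 = 249.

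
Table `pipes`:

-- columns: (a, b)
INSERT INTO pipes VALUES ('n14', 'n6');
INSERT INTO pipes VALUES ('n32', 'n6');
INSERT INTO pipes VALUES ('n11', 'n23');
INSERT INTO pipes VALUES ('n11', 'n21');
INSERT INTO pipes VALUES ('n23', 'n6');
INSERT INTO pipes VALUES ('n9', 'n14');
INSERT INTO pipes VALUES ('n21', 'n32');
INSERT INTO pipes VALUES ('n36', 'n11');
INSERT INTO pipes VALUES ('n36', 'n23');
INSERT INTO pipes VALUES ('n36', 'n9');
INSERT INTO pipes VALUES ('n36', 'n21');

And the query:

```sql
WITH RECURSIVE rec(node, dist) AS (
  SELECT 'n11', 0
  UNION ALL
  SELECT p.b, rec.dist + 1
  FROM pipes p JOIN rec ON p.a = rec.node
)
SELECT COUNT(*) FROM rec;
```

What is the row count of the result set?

Base: (n11, dist=0).
Iteration 1: edges from {n11} -> (n21, dist=1), (n23, dist=1).
Iteration 2: edges from {n21,n23} -> (n32, dist=2), (n6, dist=2).
Iteration 3: edges from {n32,n6} -> (n6, dist=3).
Iteration 4: no outgoing edges from {n6}; recursion stops.
Total rows emitted: 6.

6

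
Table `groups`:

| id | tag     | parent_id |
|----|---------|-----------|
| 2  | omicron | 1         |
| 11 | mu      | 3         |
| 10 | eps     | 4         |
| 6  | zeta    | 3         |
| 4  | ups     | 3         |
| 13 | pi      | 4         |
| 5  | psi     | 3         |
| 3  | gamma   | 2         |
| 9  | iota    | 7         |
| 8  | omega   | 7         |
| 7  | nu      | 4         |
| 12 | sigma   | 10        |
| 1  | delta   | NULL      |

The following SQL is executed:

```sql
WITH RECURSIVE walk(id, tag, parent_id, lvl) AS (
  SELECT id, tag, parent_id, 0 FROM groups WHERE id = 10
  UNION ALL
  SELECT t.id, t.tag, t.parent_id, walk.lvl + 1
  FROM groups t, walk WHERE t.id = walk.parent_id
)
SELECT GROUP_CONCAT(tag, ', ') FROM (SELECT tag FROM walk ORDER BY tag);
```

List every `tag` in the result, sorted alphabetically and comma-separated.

Base: id=10 (eps), parent_id=4, lvl 0.
Iteration 1: join on id=4 -> ups (id 4, parent_id=3, lvl 1).
Iteration 2: join on id=3 -> gamma (id 3, parent_id=2, lvl 2).
Iteration 3: join on id=2 -> omicron (id 2, parent_id=1, lvl 3).
Iteration 4: join on id=1 -> delta (id 1, parent_id=NULL, lvl 4).
Iteration 5: parent_id is NULL; no match; recursion stops.

delta, eps, gamma, omicron, ups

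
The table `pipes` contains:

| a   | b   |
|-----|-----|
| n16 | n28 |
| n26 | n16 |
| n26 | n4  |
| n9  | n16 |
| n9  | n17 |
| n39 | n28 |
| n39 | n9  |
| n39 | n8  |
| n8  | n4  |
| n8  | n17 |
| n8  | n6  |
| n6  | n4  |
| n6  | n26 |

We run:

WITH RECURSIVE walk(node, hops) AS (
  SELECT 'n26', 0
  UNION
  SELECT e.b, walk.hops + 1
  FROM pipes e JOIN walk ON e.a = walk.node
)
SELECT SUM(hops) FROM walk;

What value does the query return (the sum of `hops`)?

Base: (n26, hops=0).
Iteration 1: edges from {n26} -> (n16, hops=1), (n4, hops=1).
Iteration 2: edges from {n16,n4} -> (n28, hops=2).
Iteration 3: no outgoing edges from {n28}; recursion stops.
SUM(hops) = 0 + 1 + 1 + 2 = 4.

4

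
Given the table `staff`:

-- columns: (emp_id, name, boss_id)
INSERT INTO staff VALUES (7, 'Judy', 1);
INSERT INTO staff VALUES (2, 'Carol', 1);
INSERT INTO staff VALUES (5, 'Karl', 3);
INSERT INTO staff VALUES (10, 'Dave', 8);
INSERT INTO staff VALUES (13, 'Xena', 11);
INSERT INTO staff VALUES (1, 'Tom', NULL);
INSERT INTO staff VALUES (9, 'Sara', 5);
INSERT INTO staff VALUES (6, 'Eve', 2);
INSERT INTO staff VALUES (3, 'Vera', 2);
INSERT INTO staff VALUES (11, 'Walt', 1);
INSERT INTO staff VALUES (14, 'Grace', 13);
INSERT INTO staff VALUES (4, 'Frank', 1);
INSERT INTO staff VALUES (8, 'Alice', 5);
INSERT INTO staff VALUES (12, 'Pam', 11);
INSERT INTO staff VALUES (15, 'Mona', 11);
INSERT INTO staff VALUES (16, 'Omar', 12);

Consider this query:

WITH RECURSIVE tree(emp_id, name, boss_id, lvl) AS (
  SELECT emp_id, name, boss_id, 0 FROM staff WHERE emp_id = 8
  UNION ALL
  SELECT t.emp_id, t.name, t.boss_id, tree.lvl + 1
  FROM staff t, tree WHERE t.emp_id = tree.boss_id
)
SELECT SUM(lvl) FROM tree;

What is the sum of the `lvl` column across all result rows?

Base: emp_id=8 (Alice), boss_id=5, lvl 0.
Iteration 1: join on emp_id=5 -> Karl (id 5, boss_id=3, lvl 1).
Iteration 2: join on emp_id=3 -> Vera (id 3, boss_id=2, lvl 2).
Iteration 3: join on emp_id=2 -> Carol (id 2, boss_id=1, lvl 3).
Iteration 4: join on emp_id=1 -> Tom (id 1, boss_id=NULL, lvl 4).
Iteration 5: boss_id is NULL; no match; recursion stops.
SUM(lvl) = 0 + 1 + 2 + 3 + 4 = 10.

10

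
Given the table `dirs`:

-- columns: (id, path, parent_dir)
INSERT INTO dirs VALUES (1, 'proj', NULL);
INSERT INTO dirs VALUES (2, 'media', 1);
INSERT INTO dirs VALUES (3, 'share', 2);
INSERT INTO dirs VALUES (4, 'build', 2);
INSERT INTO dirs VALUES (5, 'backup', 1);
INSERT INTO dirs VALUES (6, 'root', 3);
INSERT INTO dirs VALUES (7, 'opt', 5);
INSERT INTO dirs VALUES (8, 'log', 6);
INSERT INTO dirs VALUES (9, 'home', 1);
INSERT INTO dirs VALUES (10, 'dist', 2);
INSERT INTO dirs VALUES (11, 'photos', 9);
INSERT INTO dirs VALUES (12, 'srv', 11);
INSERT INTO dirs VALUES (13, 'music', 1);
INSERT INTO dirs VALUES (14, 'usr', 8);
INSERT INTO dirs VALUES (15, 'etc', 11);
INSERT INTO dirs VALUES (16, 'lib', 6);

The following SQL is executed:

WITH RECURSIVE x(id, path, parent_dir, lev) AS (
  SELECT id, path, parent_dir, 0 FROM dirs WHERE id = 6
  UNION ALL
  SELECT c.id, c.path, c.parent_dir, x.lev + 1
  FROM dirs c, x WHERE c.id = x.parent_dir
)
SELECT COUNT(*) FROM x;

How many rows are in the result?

4

Base: id=6 (root), parent_dir=3, lev 0.
Iteration 1: join on id=3 -> share (id 3, parent_dir=2, lev 1).
Iteration 2: join on id=2 -> media (id 2, parent_dir=1, lev 2).
Iteration 3: join on id=1 -> proj (id 1, parent_dir=NULL, lev 3).
Iteration 4: parent_dir is NULL; no match; recursion stops.
Total rows emitted: 4.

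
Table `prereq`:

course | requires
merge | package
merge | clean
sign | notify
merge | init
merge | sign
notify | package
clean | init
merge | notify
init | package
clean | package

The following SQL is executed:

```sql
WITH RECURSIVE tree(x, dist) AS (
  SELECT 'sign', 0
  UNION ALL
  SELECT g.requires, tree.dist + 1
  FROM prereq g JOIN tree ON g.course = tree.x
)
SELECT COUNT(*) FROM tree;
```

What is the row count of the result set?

Base: (sign, dist=0).
Iteration 1: edges from {sign} -> (notify, dist=1).
Iteration 2: edges from {notify} -> (package, dist=2).
Iteration 3: no outgoing edges from {package}; recursion stops.
Total rows emitted: 3.

3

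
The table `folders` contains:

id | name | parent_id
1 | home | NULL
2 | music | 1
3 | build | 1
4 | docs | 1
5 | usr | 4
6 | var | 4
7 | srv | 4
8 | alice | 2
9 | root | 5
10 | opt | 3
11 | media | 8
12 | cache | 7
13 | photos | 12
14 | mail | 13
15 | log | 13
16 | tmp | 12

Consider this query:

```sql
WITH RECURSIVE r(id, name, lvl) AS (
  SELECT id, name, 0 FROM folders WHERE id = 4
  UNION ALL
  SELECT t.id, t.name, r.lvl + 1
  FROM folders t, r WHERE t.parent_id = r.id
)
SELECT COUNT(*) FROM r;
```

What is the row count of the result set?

10

Base: id=4 (docs) at lvl 0.
Iteration 1: rows with parent_id in {4} -> usr (id 5, lvl 1), var (id 6, lvl 1), srv (id 7, lvl 1).
Iteration 2: rows with parent_id in {5,6,7} -> root (id 9, lvl 2), cache (id 12, lvl 2).
Iteration 3: rows with parent_id in {9,12} -> photos (id 13, lvl 3), tmp (id 16, lvl 3).
Iteration 4: rows with parent_id in {13,16} -> mail (id 14, lvl 4), log (id 15, lvl 4).
Iteration 5: no rows with parent_id in {14,15}; recursion stops.
Total rows emitted: 10.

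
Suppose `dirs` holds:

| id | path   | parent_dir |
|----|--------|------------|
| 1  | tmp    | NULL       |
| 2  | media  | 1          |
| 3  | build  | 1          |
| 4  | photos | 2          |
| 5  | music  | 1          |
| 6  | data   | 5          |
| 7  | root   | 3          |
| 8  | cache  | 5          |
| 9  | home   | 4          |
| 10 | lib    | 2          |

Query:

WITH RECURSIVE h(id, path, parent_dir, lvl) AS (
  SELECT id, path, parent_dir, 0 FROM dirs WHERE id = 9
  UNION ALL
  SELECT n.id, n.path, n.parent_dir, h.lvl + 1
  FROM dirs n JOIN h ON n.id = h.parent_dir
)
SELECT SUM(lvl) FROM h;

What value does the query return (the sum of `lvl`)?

Base: id=9 (home), parent_dir=4, lvl 0.
Iteration 1: join on id=4 -> photos (id 4, parent_dir=2, lvl 1).
Iteration 2: join on id=2 -> media (id 2, parent_dir=1, lvl 2).
Iteration 3: join on id=1 -> tmp (id 1, parent_dir=NULL, lvl 3).
Iteration 4: parent_dir is NULL; no match; recursion stops.
SUM(lvl) = 0 + 1 + 2 + 3 = 6.

6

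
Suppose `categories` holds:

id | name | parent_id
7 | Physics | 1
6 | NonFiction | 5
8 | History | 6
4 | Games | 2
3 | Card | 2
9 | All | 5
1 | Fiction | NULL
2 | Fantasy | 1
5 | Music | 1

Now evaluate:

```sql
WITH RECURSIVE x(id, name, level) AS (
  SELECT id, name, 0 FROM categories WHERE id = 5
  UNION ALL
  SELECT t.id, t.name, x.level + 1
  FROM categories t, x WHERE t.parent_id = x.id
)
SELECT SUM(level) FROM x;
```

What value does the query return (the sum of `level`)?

Base: id=5 (Music) at level 0.
Iteration 1: rows with parent_id in {5} -> NonFiction (id 6, level 1), All (id 9, level 1).
Iteration 2: rows with parent_id in {6,9} -> History (id 8, level 2).
Iteration 3: no rows with parent_id in {8}; recursion stops.
SUM(level) = 0 + 1 + 1 + 2 = 4.

4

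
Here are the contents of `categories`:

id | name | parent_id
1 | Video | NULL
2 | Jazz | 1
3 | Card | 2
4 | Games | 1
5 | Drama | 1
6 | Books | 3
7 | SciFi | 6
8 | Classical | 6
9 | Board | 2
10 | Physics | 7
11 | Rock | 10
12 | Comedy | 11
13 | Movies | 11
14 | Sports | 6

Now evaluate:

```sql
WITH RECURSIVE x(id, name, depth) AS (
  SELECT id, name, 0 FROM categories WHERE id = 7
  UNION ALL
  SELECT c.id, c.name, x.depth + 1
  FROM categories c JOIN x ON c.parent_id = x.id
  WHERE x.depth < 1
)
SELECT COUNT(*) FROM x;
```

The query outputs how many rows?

2

Base: id=7 (SciFi) at depth 0.
Iteration 1: rows with parent_id in {7} -> Physics (id 10, depth 1).
Iteration 2: depth < 1 fails for all current rows; recursion stops.
Total rows emitted: 2.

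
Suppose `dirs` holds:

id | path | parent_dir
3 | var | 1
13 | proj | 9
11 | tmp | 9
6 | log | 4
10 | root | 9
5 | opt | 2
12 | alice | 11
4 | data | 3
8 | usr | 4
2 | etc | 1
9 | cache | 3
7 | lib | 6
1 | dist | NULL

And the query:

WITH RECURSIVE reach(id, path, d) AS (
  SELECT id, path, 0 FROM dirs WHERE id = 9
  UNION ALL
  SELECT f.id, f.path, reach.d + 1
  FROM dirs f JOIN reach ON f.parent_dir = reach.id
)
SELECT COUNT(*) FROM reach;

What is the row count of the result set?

5

Base: id=9 (cache) at d 0.
Iteration 1: rows with parent_dir in {9} -> root (id 10, d 1), tmp (id 11, d 1), proj (id 13, d 1).
Iteration 2: rows with parent_dir in {10,11,13} -> alice (id 12, d 2).
Iteration 3: no rows with parent_dir in {12}; recursion stops.
Total rows emitted: 5.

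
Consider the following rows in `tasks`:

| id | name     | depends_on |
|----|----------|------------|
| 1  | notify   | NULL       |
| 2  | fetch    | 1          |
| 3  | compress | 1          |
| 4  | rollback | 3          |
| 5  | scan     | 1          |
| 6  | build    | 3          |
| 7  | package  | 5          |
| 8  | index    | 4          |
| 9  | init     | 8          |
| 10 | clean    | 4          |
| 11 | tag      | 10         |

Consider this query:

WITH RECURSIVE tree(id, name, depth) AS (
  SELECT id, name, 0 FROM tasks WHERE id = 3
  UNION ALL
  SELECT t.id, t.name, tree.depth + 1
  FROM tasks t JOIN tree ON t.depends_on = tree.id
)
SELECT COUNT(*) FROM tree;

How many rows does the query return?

7

Base: id=3 (compress) at depth 0.
Iteration 1: rows with depends_on in {3} -> rollback (id 4, depth 1), build (id 6, depth 1).
Iteration 2: rows with depends_on in {4,6} -> index (id 8, depth 2), clean (id 10, depth 2).
Iteration 3: rows with depends_on in {8,10} -> init (id 9, depth 3), tag (id 11, depth 3).
Iteration 4: no rows with depends_on in {9,11}; recursion stops.
Total rows emitted: 7.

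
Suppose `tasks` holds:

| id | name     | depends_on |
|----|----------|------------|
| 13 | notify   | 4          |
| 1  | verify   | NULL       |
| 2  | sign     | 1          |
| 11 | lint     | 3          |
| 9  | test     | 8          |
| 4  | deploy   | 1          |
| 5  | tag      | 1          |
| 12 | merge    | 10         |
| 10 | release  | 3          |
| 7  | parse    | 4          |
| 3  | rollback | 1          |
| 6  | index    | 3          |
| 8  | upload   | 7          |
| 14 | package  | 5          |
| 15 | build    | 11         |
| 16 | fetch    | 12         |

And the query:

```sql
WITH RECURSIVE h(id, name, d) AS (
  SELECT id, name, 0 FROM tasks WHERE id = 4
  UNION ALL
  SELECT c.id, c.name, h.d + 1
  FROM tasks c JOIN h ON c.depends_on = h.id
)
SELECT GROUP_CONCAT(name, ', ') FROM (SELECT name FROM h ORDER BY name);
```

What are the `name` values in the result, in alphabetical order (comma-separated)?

Base: id=4 (deploy) at d 0.
Iteration 1: rows with depends_on in {4} -> parse (id 7, d 1), notify (id 13, d 1).
Iteration 2: rows with depends_on in {7,13} -> upload (id 8, d 2).
Iteration 3: rows with depends_on in {8} -> test (id 9, d 3).
Iteration 4: no rows with depends_on in {9}; recursion stops.

deploy, notify, parse, test, upload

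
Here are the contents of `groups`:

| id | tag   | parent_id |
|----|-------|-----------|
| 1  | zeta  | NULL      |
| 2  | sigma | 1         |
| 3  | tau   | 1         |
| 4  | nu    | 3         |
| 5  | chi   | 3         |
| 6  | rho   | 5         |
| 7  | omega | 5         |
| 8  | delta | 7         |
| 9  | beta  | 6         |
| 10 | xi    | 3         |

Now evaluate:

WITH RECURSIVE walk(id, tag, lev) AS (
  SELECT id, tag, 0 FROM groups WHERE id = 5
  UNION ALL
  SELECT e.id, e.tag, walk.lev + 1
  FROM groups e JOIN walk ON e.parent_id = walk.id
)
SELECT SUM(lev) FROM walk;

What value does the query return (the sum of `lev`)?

Base: id=5 (chi) at lev 0.
Iteration 1: rows with parent_id in {5} -> rho (id 6, lev 1), omega (id 7, lev 1).
Iteration 2: rows with parent_id in {6,7} -> delta (id 8, lev 2), beta (id 9, lev 2).
Iteration 3: no rows with parent_id in {8,9}; recursion stops.
SUM(lev) = 0 + 1 + 1 + 2 + 2 = 6.

6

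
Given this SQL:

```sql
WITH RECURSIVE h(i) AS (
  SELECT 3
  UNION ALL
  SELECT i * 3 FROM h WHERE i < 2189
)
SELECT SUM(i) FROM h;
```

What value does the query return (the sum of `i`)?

9840

Base: i=3.
Iteration 1: 3 < 2189 holds -> i = 3 * 3 = 9.
Iteration 2: 9 < 2189 holds -> i = 9 * 3 = 27.
Iteration 3: 27 < 2189 holds -> i = 27 * 3 = 81.
Iteration 4: 81 < 2189 holds -> i = 81 * 3 = 243.
Iteration 5: 243 < 2189 holds -> i = 243 * 3 = 729.
Iteration 6: 729 < 2189 holds -> i = 729 * 3 = 2187.
Iteration 7: 2187 < 2189 holds -> i = 2187 * 3 = 6561.
Iteration 8: 6561 < 2189 fails; recursion stops.
SUM(i) = 3 + 9 + 27 + 81 + 243 + 729 + 2187 + 6561 = 9840.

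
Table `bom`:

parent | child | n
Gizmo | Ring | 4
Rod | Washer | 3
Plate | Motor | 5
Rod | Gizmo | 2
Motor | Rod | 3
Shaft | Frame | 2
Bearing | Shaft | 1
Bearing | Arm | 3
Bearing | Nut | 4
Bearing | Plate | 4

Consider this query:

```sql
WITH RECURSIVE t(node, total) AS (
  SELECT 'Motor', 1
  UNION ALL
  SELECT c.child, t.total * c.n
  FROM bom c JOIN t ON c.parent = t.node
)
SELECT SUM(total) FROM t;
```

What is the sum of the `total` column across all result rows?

Base: (Motor, total=1).
Iteration 1: components of {Motor} -> Rod = 1*3 = 3.
Iteration 2: components of {Rod} -> Gizmo = 3*2 = 6, Washer = 3*3 = 9.
Iteration 3: components of {Gizmo,Washer} -> Ring = 6*4 = 24.
Iteration 4: no further components; recursion stops.
SUM(total) = 1 + 3 + 6 + 9 + 24 = 43.

43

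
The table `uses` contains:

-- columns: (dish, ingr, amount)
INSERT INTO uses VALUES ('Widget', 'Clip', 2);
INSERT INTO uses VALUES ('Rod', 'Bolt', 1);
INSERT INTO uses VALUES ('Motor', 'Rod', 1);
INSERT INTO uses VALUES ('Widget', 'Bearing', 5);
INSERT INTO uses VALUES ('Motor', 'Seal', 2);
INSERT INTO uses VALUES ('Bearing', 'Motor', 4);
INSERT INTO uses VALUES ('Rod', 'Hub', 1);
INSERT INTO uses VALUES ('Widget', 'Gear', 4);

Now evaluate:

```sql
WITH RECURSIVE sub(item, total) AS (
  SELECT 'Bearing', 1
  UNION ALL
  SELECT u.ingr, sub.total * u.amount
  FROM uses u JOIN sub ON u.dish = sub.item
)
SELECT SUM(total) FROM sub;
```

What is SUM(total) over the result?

25

Base: (Bearing, total=1).
Iteration 1: components of {Bearing} -> Motor = 1*4 = 4.
Iteration 2: components of {Motor} -> Rod = 4*1 = 4, Seal = 4*2 = 8.
Iteration 3: components of {Rod,Seal} -> Bolt = 4*1 = 4, Hub = 4*1 = 4.
Iteration 4: no further components; recursion stops.
SUM(total) = 1 + 4 + 8 + 4 + 4 + 4 = 25.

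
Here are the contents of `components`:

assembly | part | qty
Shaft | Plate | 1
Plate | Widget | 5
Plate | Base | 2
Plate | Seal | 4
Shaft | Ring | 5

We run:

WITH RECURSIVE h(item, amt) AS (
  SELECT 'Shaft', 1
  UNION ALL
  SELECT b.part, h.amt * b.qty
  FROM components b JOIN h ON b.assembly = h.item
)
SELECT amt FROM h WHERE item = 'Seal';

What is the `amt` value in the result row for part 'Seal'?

Base: (Shaft, amt=1).
Iteration 1: components of {Shaft} -> Plate = 1*1 = 1, Ring = 1*5 = 5.
Iteration 2: components of {Plate,Ring} -> Base = 1*2 = 2, Seal = 1*4 = 4, Widget = 1*5 = 5.
Iteration 3: no further components; recursion stops.

4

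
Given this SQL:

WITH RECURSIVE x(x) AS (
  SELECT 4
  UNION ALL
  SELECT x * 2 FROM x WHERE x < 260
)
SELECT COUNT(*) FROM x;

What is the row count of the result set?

8

Base: x=4.
Iteration 1: 4 < 260 holds -> x = 4 * 2 = 8.
Iteration 2: 8 < 260 holds -> x = 8 * 2 = 16.
Iteration 3: 16 < 260 holds -> x = 16 * 2 = 32.
Iteration 4: 32 < 260 holds -> x = 32 * 2 = 64.
Iteration 5: 64 < 260 holds -> x = 64 * 2 = 128.
Iteration 6: 128 < 260 holds -> x = 128 * 2 = 256.
Iteration 7: 256 < 260 holds -> x = 256 * 2 = 512.
Iteration 8: 512 < 260 fails; recursion stops.
Total rows emitted: 8.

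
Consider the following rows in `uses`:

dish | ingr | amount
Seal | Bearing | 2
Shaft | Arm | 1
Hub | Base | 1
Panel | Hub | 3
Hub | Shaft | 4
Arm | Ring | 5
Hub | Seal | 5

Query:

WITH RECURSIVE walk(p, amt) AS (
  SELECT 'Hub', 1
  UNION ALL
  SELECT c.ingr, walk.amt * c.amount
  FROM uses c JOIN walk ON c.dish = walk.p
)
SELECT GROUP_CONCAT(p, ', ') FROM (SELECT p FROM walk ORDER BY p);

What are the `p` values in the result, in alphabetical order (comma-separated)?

Arm, Base, Bearing, Hub, Ring, Seal, Shaft

Base: (Hub, amt=1).
Iteration 1: components of {Hub} -> Base = 1*1 = 1, Seal = 1*5 = 5, Shaft = 1*4 = 4.
Iteration 2: components of {Base,Seal,Shaft} -> Arm = 4*1 = 4, Bearing = 5*2 = 10.
Iteration 3: components of {Arm,Bearing} -> Ring = 4*5 = 20.
Iteration 4: no further components; recursion stops.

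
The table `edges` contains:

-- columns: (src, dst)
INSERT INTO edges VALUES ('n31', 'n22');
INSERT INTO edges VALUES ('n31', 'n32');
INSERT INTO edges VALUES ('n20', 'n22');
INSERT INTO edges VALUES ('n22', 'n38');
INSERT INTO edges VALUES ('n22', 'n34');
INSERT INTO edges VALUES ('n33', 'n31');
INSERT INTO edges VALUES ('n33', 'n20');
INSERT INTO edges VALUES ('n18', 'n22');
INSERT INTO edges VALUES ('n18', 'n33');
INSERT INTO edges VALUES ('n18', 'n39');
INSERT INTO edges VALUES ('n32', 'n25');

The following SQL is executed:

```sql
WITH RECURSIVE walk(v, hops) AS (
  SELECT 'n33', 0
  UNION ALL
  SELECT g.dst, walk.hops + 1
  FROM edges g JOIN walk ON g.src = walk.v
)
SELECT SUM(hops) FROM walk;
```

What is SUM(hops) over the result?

23

Base: (n33, hops=0).
Iteration 1: edges from {n33} -> (n20, hops=1), (n31, hops=1).
Iteration 2: edges from {n20,n31} -> (n22, hops=2) x2, (n32, hops=2). [UNION ALL keeps all 3 new rows, including repeats]
Iteration 3: edges from {n22,n32} -> (n25, hops=3), (n34, hops=3) x2, (n38, hops=3) x2. [UNION ALL keeps all 5 new rows, including repeats]
Iteration 4: no outgoing edges from {n25,n34,n38}; recursion stops.
SUM(hops) = 0 + 1 + 1 + 2 + 2 + 2 + 3 + 3 + 3 + 3 + 3 = 23.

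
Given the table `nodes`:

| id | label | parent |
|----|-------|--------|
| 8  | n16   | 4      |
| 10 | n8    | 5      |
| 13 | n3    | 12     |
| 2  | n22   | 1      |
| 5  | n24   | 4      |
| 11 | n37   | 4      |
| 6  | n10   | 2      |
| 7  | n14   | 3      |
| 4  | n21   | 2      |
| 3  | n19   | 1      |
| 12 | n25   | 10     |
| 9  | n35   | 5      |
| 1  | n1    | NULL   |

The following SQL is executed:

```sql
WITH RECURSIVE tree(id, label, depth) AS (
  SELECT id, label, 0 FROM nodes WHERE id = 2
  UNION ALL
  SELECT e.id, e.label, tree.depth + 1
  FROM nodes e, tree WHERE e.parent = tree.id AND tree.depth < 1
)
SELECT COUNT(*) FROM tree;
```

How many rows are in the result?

3

Base: id=2 (n22) at depth 0.
Iteration 1: rows with parent in {2} -> n21 (id 4, depth 1), n10 (id 6, depth 1).
Iteration 2: depth < 1 fails for all current rows; recursion stops.
Total rows emitted: 3.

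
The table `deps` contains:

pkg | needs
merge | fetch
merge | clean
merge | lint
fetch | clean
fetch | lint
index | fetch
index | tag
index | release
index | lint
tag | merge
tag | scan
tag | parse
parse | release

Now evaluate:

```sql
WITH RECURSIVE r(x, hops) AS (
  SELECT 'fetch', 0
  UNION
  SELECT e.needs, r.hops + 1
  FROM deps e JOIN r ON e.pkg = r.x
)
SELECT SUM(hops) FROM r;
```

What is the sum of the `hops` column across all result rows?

Base: (fetch, hops=0).
Iteration 1: edges from {fetch} -> (clean, hops=1), (lint, hops=1).
Iteration 2: no outgoing edges from {clean,lint}; recursion stops.
SUM(hops) = 0 + 1 + 1 = 2.

2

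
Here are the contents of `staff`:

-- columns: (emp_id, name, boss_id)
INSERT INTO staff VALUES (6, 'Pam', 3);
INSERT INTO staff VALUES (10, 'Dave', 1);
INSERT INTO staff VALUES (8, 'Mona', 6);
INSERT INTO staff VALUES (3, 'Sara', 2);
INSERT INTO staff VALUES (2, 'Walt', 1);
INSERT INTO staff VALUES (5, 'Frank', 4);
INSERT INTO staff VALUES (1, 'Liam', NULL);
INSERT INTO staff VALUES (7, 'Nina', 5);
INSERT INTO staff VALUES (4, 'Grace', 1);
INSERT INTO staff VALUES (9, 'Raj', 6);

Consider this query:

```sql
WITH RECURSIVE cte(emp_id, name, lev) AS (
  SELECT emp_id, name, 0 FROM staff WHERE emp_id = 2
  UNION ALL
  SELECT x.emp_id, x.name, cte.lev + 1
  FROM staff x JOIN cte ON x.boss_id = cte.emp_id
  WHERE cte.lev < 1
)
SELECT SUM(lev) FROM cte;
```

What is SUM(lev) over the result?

Base: emp_id=2 (Walt) at lev 0.
Iteration 1: rows with boss_id in {2} -> Sara (id 3, lev 1).
Iteration 2: lev < 1 fails for all current rows; recursion stops.
SUM(lev) = 0 + 1 = 1.

1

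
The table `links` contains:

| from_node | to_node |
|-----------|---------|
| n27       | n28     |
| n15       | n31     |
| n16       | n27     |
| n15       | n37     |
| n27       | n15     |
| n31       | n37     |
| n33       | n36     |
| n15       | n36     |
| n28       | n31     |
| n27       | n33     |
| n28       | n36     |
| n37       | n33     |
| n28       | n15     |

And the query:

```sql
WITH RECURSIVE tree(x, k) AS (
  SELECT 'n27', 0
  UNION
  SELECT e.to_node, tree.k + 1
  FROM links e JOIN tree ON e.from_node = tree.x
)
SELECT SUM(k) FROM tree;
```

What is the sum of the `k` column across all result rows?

Base: (n27, k=0).
Iteration 1: edges from {n27} -> (n15, k=1), (n28, k=1), (n33, k=1).
Iteration 2: edges from {n15,n28,n33} -> (n15, k=2), (n31, k=2), (n36, k=2), (n37, k=2). [UNION drops 3 duplicate row(s)]
Iteration 3: edges from {n15,n31,n36,n37} -> (n31, k=3), (n33, k=3), (n36, k=3), (n37, k=3). [UNION drops 1 duplicate row(s)]
Iteration 4: edges from {n31,n33,n36,n37} -> (n33, k=4), (n36, k=4), (n37, k=4).
Iteration 5: edges from {n33,n36,n37} -> (n33, k=5), (n36, k=5).
Iteration 6: edges from {n33,n36} -> (n36, k=6).
Iteration 7: no outgoing edges from {n36}; recursion stops.
SUM(k) = 0 + 1 + 1 + 1 + 2 + 2 + 2 + 2 + 3 + 3 + 3 + 3 + 4 + 4 + ... (18 terms) = 51.

51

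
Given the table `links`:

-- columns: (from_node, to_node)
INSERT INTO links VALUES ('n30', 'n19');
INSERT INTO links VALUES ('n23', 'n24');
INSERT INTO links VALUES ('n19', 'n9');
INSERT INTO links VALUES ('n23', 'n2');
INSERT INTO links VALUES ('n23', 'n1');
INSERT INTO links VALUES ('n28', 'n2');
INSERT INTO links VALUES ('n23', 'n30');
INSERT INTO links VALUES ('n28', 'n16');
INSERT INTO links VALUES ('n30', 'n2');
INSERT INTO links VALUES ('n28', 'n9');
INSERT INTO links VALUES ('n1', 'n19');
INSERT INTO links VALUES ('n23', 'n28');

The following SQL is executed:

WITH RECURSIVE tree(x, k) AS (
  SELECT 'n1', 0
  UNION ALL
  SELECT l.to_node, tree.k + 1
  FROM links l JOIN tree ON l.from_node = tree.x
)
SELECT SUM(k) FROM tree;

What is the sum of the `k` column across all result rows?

3

Base: (n1, k=0).
Iteration 1: edges from {n1} -> (n19, k=1).
Iteration 2: edges from {n19} -> (n9, k=2).
Iteration 3: no outgoing edges from {n9}; recursion stops.
SUM(k) = 0 + 1 + 2 = 3.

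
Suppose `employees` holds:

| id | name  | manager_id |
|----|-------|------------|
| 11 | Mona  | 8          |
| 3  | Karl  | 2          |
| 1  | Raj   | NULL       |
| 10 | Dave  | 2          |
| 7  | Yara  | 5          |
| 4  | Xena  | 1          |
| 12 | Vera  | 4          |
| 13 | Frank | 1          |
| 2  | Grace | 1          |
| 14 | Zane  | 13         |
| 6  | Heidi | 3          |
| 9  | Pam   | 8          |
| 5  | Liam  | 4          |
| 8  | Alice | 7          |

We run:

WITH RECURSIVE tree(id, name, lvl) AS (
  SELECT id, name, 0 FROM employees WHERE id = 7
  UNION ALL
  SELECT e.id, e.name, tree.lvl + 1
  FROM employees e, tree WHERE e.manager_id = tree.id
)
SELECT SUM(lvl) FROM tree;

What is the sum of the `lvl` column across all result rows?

Base: id=7 (Yara) at lvl 0.
Iteration 1: rows with manager_id in {7} -> Alice (id 8, lvl 1).
Iteration 2: rows with manager_id in {8} -> Pam (id 9, lvl 2), Mona (id 11, lvl 2).
Iteration 3: no rows with manager_id in {9,11}; recursion stops.
SUM(lvl) = 0 + 1 + 2 + 2 = 5.

5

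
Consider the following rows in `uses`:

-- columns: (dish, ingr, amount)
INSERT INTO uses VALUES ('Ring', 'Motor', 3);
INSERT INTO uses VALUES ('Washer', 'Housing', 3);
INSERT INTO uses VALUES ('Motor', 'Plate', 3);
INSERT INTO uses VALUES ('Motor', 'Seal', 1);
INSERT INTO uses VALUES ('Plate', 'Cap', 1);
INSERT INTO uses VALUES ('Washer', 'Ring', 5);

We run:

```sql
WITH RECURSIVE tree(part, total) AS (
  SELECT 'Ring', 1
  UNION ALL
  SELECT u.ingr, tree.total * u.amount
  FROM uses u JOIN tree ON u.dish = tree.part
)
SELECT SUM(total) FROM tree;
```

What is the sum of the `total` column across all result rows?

25

Base: (Ring, total=1).
Iteration 1: components of {Ring} -> Motor = 1*3 = 3.
Iteration 2: components of {Motor} -> Plate = 3*3 = 9, Seal = 3*1 = 3.
Iteration 3: components of {Plate,Seal} -> Cap = 9*1 = 9.
Iteration 4: no further components; recursion stops.
SUM(total) = 1 + 3 + 9 + 3 + 9 = 25.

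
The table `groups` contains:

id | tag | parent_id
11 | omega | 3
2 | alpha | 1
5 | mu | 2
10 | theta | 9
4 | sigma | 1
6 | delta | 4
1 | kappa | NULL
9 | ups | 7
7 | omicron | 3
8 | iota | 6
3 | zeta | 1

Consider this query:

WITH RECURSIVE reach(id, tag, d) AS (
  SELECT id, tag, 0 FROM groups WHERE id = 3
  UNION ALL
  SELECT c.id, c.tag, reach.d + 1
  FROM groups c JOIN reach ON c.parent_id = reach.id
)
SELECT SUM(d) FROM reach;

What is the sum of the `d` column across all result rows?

7

Base: id=3 (zeta) at d 0.
Iteration 1: rows with parent_id in {3} -> omicron (id 7, d 1), omega (id 11, d 1).
Iteration 2: rows with parent_id in {7,11} -> ups (id 9, d 2).
Iteration 3: rows with parent_id in {9} -> theta (id 10, d 3).
Iteration 4: no rows with parent_id in {10}; recursion stops.
SUM(d) = 0 + 1 + 1 + 2 + 3 = 7.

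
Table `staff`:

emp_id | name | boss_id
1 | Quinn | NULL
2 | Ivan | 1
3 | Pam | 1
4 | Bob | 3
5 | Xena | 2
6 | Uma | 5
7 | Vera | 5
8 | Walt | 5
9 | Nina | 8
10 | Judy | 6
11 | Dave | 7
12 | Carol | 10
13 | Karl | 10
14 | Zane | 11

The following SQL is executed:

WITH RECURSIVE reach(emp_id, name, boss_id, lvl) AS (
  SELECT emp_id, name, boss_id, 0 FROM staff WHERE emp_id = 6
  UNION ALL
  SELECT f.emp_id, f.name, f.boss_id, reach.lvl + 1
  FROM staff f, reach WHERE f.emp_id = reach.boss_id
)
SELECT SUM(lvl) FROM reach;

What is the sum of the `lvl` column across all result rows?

6

Base: emp_id=6 (Uma), boss_id=5, lvl 0.
Iteration 1: join on emp_id=5 -> Xena (id 5, boss_id=2, lvl 1).
Iteration 2: join on emp_id=2 -> Ivan (id 2, boss_id=1, lvl 2).
Iteration 3: join on emp_id=1 -> Quinn (id 1, boss_id=NULL, lvl 3).
Iteration 4: boss_id is NULL; no match; recursion stops.
SUM(lvl) = 0 + 1 + 2 + 3 = 6.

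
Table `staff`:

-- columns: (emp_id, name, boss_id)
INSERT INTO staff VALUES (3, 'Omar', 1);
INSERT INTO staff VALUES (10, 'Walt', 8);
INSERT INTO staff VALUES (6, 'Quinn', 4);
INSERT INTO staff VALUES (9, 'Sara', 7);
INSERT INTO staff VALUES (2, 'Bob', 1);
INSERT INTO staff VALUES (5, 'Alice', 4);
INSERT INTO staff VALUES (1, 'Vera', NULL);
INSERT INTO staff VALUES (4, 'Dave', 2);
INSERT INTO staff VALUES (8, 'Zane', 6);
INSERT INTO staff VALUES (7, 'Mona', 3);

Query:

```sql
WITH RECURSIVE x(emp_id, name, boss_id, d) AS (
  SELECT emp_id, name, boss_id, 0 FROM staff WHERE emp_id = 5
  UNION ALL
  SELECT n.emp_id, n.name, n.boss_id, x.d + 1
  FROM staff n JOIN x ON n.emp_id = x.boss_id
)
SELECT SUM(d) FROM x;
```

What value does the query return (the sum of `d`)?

6

Base: emp_id=5 (Alice), boss_id=4, d 0.
Iteration 1: join on emp_id=4 -> Dave (id 4, boss_id=2, d 1).
Iteration 2: join on emp_id=2 -> Bob (id 2, boss_id=1, d 2).
Iteration 3: join on emp_id=1 -> Vera (id 1, boss_id=NULL, d 3).
Iteration 4: boss_id is NULL; no match; recursion stops.
SUM(d) = 0 + 1 + 2 + 3 = 6.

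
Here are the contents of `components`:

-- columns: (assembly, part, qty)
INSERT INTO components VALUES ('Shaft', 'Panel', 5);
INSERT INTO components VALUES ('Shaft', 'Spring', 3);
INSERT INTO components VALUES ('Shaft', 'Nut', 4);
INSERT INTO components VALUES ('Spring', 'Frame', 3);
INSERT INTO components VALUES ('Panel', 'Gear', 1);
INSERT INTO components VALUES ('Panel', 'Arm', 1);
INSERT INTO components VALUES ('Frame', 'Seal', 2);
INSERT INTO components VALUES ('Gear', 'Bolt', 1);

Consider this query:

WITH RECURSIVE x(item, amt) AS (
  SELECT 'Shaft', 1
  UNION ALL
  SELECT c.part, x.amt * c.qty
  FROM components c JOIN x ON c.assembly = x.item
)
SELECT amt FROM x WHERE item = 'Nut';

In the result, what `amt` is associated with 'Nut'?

4

Base: (Shaft, amt=1).
Iteration 1: components of {Shaft} -> Nut = 1*4 = 4, Panel = 1*5 = 5, Spring = 1*3 = 3.
Iteration 2: components of {Nut,Panel,Spring} -> Arm = 5*1 = 5, Frame = 3*3 = 9, Gear = 5*1 = 5.
Iteration 3: components of {Arm,Frame,Gear} -> Bolt = 5*1 = 5, Seal = 9*2 = 18.
Iteration 4: no further components; recursion stops.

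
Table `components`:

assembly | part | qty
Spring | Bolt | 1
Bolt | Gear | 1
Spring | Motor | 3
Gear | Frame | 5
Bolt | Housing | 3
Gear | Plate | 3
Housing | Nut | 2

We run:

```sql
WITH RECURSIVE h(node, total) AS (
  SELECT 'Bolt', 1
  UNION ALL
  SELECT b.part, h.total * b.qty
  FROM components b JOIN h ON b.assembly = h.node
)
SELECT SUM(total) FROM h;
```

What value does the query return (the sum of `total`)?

19

Base: (Bolt, total=1).
Iteration 1: components of {Bolt} -> Gear = 1*1 = 1, Housing = 1*3 = 3.
Iteration 2: components of {Gear,Housing} -> Frame = 1*5 = 5, Nut = 3*2 = 6, Plate = 1*3 = 3.
Iteration 3: no further components; recursion stops.
SUM(total) = 1 + 1 + 3 + 5 + 3 + 6 = 19.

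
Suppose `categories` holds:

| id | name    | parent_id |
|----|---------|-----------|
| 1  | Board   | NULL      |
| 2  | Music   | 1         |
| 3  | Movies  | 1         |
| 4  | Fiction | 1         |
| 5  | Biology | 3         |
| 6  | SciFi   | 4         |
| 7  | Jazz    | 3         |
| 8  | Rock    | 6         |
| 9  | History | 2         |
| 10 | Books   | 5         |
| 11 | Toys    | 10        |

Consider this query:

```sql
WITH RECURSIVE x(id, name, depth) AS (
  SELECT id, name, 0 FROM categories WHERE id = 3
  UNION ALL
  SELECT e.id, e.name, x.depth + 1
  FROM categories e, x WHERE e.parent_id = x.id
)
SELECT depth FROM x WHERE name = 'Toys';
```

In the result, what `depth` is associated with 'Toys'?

3

Base: id=3 (Movies) at depth 0.
Iteration 1: rows with parent_id in {3} -> Biology (id 5, depth 1), Jazz (id 7, depth 1).
Iteration 2: rows with parent_id in {5,7} -> Books (id 10, depth 2).
Iteration 3: rows with parent_id in {10} -> Toys (id 11, depth 3).
Iteration 4: no rows with parent_id in {11}; recursion stops.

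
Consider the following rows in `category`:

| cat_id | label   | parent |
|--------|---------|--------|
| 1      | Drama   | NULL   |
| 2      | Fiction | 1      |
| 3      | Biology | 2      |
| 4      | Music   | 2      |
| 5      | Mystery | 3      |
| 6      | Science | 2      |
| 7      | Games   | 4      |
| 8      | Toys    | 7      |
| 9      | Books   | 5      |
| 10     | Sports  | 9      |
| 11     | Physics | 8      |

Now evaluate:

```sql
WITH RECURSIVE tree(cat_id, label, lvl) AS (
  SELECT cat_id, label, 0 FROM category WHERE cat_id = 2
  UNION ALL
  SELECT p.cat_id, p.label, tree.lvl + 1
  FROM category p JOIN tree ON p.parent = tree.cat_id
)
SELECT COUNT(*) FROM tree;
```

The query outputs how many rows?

10

Base: cat_id=2 (Fiction) at lvl 0.
Iteration 1: rows with parent in {2} -> Biology (id 3, lvl 1), Music (id 4, lvl 1), Science (id 6, lvl 1).
Iteration 2: rows with parent in {3,4,6} -> Mystery (id 5, lvl 2), Games (id 7, lvl 2).
Iteration 3: rows with parent in {5,7} -> Toys (id 8, lvl 3), Books (id 9, lvl 3).
Iteration 4: rows with parent in {8,9} -> Sports (id 10, lvl 4), Physics (id 11, lvl 4).
Iteration 5: no rows with parent in {10,11}; recursion stops.
Total rows emitted: 10.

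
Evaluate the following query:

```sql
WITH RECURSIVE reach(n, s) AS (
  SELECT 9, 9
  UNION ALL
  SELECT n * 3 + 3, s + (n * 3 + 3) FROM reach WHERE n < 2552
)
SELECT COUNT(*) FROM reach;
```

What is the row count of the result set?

7

Base: n=9, s=9.
Iteration 1: 9 < 2552 holds -> n = 9 * 3 + 3 = 30, s = 9 + 30 = 39.
Iteration 2: 30 < 2552 holds -> n = 30 * 3 + 3 = 93, s = 39 + 93 = 132.
Iteration 3: 93 < 2552 holds -> n = 93 * 3 + 3 = 282, s = 132 + 282 = 414.
Iteration 4: 282 < 2552 holds -> n = 282 * 3 + 3 = 849, s = 414 + 849 = 1263.
Iteration 5: 849 < 2552 holds -> n = 849 * 3 + 3 = 2550, s = 1263 + 2550 = 3813.
Iteration 6: 2550 < 2552 holds -> n = 2550 * 3 + 3 = 7653, s = 3813 + 7653 = 11466.
Iteration 7: 7653 < 2552 fails; recursion stops.
Total rows emitted: 7.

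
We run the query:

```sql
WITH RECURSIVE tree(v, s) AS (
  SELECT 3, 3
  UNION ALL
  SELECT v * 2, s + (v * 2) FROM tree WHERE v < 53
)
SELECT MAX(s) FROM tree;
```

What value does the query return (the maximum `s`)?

Base: v=3, s=3.
Iteration 1: 3 < 53 holds -> v = 3 * 2 = 6, s = 3 + 6 = 9.
Iteration 2: 6 < 53 holds -> v = 6 * 2 = 12, s = 9 + 12 = 21.
Iteration 3: 12 < 53 holds -> v = 12 * 2 = 24, s = 21 + 24 = 45.
Iteration 4: 24 < 53 holds -> v = 24 * 2 = 48, s = 45 + 48 = 93.
Iteration 5: 48 < 53 holds -> v = 48 * 2 = 96, s = 93 + 96 = 189.
Iteration 6: 96 < 53 fails; recursion stops.
s values: 3, 9, 21, 45, 93, 189; the maximum is 189.

189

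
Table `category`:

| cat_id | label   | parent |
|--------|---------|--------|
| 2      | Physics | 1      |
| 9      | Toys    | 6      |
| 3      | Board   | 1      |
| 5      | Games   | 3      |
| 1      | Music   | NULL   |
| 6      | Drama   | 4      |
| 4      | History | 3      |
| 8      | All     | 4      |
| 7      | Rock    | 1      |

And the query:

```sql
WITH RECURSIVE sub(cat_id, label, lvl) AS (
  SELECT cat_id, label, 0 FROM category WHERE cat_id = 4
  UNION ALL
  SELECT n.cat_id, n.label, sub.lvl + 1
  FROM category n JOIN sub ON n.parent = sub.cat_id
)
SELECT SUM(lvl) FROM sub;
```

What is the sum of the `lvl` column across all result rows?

Base: cat_id=4 (History) at lvl 0.
Iteration 1: rows with parent in {4} -> Drama (id 6, lvl 1), All (id 8, lvl 1).
Iteration 2: rows with parent in {6,8} -> Toys (id 9, lvl 2).
Iteration 3: no rows with parent in {9}; recursion stops.
SUM(lvl) = 0 + 1 + 1 + 2 = 4.

4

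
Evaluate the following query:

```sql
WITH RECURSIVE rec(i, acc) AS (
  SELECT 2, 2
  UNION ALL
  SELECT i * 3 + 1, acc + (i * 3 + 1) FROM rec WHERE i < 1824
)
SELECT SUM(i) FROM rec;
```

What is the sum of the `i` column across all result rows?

Base: i=2, acc=2.
Iteration 1: 2 < 1824 holds -> i = 2 * 3 + 1 = 7, acc = 2 + 7 = 9.
Iteration 2: 7 < 1824 holds -> i = 7 * 3 + 1 = 22, acc = 9 + 22 = 31.
Iteration 3: 22 < 1824 holds -> i = 22 * 3 + 1 = 67, acc = 31 + 67 = 98.
Iteration 4: 67 < 1824 holds -> i = 67 * 3 + 1 = 202, acc = 98 + 202 = 300.
Iteration 5: 202 < 1824 holds -> i = 202 * 3 + 1 = 607, acc = 300 + 607 = 907.
Iteration 6: 607 < 1824 holds -> i = 607 * 3 + 1 = 1822, acc = 907 + 1822 = 2729.
Iteration 7: 1822 < 1824 holds -> i = 1822 * 3 + 1 = 5467, acc = 2729 + 5467 = 8196.
Iteration 8: 5467 < 1824 fails; recursion stops.
SUM(i) = 2 + 7 + 22 + 67 + 202 + 607 + 1822 + 5467 = 8196.

8196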